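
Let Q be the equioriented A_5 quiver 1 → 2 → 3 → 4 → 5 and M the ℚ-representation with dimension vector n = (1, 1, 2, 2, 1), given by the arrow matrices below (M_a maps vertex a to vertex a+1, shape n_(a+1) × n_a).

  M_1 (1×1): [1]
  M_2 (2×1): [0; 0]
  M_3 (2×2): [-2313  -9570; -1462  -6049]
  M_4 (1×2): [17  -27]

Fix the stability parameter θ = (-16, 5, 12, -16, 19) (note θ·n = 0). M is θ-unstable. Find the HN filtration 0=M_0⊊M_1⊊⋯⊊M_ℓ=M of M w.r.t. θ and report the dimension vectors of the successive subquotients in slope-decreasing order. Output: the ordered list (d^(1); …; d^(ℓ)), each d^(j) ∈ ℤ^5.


Barcode: M ≅ I[1,2], I[3,4], I[3,5]. HN layers by μ_θ (4 steps, strictly decreasing):
  μ^(1)=19; μ^(2)=5; μ^(3)=-2; μ^(4)=-16

((0, 0, 0, 0, 1); (0, 1, 0, 0, 0); (0, 0, 2, 2, 0); (1, 0, 0, 0, 0))


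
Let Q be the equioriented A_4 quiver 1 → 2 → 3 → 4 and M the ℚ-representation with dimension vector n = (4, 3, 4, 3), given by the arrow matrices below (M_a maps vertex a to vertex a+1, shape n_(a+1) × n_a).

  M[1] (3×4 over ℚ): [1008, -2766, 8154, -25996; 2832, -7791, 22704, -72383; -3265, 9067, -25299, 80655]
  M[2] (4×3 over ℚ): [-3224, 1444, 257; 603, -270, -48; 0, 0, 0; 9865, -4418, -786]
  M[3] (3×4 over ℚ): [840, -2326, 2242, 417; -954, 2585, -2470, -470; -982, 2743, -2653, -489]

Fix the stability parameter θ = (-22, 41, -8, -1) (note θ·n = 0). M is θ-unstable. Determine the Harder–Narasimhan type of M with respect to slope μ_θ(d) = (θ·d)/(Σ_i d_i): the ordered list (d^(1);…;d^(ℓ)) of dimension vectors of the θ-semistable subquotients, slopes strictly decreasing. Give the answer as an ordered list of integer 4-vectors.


Via rank(M_{q-1}∘⋯∘M_p): M ≅ I[1,1], I[1,2], I[1,4]^2, I[3,3], I[3,4].
μ_θ-semistable layers: μ^(1)=41; μ^(2)=32/3; μ^(3)=-1; μ^(4)=-8; μ^(5)=-22

((0, 1, 0, 0); (0, 2, 2, 2); (0, 0, 0, 1); (0, 0, 2, 0); (4, 0, 0, 0))


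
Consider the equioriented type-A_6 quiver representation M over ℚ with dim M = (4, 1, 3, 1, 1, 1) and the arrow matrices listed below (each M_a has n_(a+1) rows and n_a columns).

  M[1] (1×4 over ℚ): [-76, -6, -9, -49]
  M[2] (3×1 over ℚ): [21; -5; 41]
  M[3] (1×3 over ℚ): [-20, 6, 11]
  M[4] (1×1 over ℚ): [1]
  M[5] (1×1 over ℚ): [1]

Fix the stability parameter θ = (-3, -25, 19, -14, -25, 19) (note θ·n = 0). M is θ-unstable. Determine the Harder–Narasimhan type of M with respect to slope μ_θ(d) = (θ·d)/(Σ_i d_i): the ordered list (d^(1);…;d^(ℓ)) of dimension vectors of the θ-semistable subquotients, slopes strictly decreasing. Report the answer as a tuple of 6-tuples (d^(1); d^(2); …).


Interval decomposition of M: I[1,1]^3, I[1,6], I[3,3]^2.
HN type (ℓ=4): μ^(1)=19; μ^(2)=-3; μ^(3)=-20/3; μ^(4)=-14

((0, 0, 2, 0, 0, 1); (3, 0, 0, 0, 0, 0); (0, 0, 1, 1, 1, 0); (1, 1, 0, 0, 0, 0))


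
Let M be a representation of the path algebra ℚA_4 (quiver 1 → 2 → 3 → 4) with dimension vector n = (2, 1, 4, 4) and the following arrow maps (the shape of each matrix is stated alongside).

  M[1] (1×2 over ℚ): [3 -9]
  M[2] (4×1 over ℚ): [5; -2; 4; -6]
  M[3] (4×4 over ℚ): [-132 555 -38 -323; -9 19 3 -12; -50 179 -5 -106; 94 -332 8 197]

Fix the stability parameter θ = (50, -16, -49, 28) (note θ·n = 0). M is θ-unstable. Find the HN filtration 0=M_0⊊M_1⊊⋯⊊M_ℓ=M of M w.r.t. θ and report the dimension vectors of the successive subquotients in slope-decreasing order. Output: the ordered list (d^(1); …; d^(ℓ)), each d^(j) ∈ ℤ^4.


Barcode: M ≅ I[1,1], I[1,4], I[3,4]^3. HN layers by μ_θ (4 steps, strictly decreasing):
  μ^(1)=50; μ^(2)=28; μ^(3)=-5; μ^(4)=-49

((1, 0, 0, 0); (0, 0, 0, 4); (1, 1, 1, 0); (0, 0, 3, 0))


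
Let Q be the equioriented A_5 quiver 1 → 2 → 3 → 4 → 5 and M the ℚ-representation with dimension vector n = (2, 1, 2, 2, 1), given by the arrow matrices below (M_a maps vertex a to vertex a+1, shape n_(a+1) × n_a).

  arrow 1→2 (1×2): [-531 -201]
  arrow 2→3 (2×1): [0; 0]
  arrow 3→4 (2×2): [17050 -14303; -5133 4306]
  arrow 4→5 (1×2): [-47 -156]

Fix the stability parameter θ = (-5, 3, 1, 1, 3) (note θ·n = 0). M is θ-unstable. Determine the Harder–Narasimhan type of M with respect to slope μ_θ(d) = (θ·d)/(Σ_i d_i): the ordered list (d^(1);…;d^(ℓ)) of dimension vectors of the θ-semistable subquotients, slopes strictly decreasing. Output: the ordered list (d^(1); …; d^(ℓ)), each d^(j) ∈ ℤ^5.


Barcode: M ≅ I[1,1], I[1,2], I[3,4], I[3,5]. HN layers by μ_θ (3 steps, strictly decreasing):
  μ^(1)=3; μ^(2)=1; μ^(3)=-5

((0, 1, 0, 0, 1); (0, 0, 2, 2, 0); (2, 0, 0, 0, 0))


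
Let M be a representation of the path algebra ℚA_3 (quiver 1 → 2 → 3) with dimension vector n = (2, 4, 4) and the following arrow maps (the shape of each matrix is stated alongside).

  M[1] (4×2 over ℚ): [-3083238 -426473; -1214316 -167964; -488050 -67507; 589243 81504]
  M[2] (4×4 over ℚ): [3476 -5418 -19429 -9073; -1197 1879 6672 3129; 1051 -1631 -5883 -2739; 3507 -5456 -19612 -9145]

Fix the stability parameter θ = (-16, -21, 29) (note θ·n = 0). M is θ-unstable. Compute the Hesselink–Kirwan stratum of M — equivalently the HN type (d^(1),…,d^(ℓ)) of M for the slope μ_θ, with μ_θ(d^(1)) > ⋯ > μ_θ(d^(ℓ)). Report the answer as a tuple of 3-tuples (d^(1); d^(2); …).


Barcode: M ≅ I[1,3]^2, I[2,3]^2. HN layers by μ_θ (3 steps, strictly decreasing):
  μ^(1)=29; μ^(2)=-37/2; μ^(3)=-21

((0, 0, 4); (2, 2, 0); (0, 2, 0))


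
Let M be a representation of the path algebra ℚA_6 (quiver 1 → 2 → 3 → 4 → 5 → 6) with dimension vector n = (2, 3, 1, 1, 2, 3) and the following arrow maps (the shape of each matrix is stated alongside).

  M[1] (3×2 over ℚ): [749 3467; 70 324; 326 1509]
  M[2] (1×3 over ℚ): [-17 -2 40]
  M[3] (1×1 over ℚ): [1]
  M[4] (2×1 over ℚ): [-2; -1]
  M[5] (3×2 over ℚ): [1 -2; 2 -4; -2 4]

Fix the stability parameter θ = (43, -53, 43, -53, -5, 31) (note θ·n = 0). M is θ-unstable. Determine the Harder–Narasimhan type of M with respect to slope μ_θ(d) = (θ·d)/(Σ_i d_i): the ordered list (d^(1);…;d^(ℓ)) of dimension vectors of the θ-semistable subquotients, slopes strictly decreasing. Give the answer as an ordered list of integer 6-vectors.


Barcode: M ≅ I[1,2], I[1,5], I[2,2], I[5,6], I[6,6]^2. HN layers by μ_θ (3 steps, strictly decreasing):
  μ^(1)=31; μ^(2)=-5; μ^(3)=-53

((0, 0, 0, 0, 0, 3); (2, 2, 1, 1, 2, 0); (0, 1, 0, 0, 0, 0))


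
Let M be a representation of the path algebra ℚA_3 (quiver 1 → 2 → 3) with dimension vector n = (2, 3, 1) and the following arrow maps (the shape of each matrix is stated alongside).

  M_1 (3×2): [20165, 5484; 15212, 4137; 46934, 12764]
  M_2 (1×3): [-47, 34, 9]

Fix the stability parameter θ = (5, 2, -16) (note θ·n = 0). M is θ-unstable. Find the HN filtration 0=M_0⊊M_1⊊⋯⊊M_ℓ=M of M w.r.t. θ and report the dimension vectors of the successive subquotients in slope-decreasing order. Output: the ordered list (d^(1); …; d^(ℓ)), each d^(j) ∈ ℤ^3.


Barcode: M ≅ I[1,2], I[1,3], I[2,2]. HN layers by μ_θ (3 steps, strictly decreasing):
  μ^(1)=7/2; μ^(2)=2; μ^(3)=-3

((1, 1, 0); (0, 1, 0); (1, 1, 1))


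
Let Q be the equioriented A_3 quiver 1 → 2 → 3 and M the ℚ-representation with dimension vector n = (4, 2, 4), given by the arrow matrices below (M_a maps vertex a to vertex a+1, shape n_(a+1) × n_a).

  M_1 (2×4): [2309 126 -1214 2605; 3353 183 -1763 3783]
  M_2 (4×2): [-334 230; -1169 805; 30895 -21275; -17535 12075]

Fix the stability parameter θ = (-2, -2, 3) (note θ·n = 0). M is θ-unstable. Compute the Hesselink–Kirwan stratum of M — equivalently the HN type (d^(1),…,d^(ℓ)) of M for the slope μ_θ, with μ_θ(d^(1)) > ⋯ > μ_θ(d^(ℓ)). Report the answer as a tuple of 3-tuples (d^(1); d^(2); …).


Barcode: M ≅ I[1,1]^2, I[1,2], I[1,3], I[3,3]^3. HN layers by μ_θ (2 steps, strictly decreasing):
  μ^(1)=3; μ^(2)=-2

((0, 0, 4); (4, 2, 0))


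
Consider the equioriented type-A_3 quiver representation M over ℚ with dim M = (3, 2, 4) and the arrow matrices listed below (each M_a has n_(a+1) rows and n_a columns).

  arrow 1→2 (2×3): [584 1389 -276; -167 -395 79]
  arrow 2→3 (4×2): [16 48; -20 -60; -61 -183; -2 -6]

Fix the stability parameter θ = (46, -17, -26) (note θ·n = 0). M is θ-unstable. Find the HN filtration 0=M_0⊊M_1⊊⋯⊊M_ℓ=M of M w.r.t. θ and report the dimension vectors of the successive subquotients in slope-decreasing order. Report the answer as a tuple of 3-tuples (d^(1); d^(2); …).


Via rank(M_{q-1}∘⋯∘M_p): M ≅ I[1,1], I[1,2], I[1,3], I[3,3]^3.
μ_θ-semistable layers: μ^(1)=46; μ^(2)=29/2; μ^(3)=1; μ^(4)=-26

((1, 0, 0); (1, 1, 0); (1, 1, 1); (0, 0, 3))


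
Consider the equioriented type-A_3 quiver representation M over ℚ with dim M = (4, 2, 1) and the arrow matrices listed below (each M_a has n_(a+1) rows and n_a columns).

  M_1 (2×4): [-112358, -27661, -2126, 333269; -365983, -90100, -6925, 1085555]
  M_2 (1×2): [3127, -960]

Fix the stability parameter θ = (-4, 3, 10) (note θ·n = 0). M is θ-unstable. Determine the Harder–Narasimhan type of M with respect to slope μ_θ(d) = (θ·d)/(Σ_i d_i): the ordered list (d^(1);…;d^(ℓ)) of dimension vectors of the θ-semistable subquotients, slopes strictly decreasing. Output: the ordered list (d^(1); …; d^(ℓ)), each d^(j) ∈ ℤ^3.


Interval decomposition of M: I[1,1]^2, I[1,2], I[1,3].
HN type (ℓ=3): μ^(1)=10; μ^(2)=3; μ^(3)=-4

((0, 0, 1); (0, 2, 0); (4, 0, 0))


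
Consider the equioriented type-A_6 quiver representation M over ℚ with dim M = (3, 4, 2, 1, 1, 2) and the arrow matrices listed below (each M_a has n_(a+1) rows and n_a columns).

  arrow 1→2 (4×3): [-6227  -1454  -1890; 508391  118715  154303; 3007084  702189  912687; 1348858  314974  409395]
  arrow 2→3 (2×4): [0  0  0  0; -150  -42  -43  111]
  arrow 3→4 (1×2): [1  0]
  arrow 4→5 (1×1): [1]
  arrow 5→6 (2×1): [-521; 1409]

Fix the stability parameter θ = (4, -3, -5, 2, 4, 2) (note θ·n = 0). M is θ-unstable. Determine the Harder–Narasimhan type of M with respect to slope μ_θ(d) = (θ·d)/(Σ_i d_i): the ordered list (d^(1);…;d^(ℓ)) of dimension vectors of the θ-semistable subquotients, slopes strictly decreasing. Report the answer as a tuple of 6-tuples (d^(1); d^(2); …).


Barcode: M ≅ I[1,2]^2, I[1,3], I[2,2], I[3,6], I[6,6]. HN layers by μ_θ (6 steps, strictly decreasing):
  μ^(1)=3; μ^(2)=2; μ^(3)=1/2; μ^(4)=-4/3; μ^(5)=-3; μ^(6)=-5

((0, 0, 0, 0, 1, 1); (0, 0, 0, 1, 0, 1); (2, 2, 0, 0, 0, 0); (1, 1, 1, 0, 0, 0); (0, 1, 0, 0, 0, 0); (0, 0, 1, 0, 0, 0))


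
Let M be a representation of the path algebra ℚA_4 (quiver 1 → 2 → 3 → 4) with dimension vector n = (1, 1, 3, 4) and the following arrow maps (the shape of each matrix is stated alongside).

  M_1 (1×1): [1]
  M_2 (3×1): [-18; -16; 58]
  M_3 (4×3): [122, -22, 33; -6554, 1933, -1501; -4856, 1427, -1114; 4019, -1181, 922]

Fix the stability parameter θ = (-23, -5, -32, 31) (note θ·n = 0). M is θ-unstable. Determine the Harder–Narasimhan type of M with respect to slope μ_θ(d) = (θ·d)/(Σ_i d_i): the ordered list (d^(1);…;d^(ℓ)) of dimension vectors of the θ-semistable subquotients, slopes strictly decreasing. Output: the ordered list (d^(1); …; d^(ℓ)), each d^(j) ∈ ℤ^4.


Interval decomposition of M: I[1,4], I[3,4]^2, I[4,4].
HN type (ℓ=4): μ^(1)=31; μ^(2)=-37/2; μ^(3)=-23; μ^(4)=-32

((0, 0, 0, 4); (0, 1, 1, 0); (1, 0, 0, 0); (0, 0, 2, 0))


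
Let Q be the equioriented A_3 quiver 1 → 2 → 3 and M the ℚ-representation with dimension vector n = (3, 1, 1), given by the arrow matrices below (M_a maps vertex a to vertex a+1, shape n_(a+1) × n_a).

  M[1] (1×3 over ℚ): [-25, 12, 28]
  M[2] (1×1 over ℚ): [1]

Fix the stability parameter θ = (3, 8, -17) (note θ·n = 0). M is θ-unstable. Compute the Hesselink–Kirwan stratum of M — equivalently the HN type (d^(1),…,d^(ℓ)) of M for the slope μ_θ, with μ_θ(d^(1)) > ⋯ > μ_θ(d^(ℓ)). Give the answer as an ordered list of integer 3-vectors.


Via rank(M_{q-1}∘⋯∘M_p): M ≅ I[1,1]^2, I[1,3].
μ_θ-semistable layers: μ^(1)=3; μ^(2)=-2

((2, 0, 0); (1, 1, 1))


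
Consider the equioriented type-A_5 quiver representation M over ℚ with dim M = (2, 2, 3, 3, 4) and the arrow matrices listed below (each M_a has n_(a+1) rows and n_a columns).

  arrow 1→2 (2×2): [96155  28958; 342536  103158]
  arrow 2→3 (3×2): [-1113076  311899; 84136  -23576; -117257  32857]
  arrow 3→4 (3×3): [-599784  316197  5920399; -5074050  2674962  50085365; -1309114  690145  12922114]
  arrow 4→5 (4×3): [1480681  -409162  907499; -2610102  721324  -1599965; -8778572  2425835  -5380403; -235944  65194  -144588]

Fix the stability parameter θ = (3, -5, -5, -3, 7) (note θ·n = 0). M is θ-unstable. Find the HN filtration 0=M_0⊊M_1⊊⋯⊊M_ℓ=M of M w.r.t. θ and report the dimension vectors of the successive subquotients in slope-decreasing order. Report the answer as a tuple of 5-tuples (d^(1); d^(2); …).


Via rank(M_{q-1}∘⋯∘M_p): M ≅ I[1,5]^2, I[3,3], I[4,5], I[5,5].
μ_θ-semistable layers: μ^(1)=7; μ^(2)=-5/2; μ^(3)=-3; μ^(4)=-5

((0, 0, 0, 0, 4); (2, 2, 2, 2, 0); (0, 0, 0, 1, 0); (0, 0, 1, 0, 0))


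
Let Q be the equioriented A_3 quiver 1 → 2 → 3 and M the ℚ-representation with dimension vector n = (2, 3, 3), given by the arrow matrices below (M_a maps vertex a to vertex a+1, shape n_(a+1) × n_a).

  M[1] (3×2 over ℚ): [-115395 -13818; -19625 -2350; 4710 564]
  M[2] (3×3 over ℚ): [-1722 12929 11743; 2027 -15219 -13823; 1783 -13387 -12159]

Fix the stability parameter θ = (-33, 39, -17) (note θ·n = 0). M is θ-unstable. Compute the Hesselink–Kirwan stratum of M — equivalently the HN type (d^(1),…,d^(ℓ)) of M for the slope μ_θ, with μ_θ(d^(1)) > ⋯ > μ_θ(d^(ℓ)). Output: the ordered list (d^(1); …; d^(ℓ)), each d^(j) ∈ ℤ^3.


Barcode: M ≅ I[1,1], I[1,3], I[2,2], I[2,3], I[3,3]. HN layers by μ_θ (4 steps, strictly decreasing):
  μ^(1)=39; μ^(2)=11; μ^(3)=-17; μ^(4)=-33

((0, 1, 0); (0, 2, 2); (0, 0, 1); (2, 0, 0))


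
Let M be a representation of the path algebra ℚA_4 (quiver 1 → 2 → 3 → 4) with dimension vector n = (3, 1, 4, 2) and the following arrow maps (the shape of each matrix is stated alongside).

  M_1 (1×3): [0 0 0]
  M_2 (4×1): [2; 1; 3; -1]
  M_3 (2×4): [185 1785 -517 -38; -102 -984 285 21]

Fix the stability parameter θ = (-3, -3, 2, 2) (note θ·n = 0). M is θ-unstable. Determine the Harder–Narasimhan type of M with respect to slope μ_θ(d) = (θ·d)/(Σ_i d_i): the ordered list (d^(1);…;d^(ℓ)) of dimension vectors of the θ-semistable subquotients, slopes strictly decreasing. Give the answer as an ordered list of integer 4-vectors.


Via rank(M_{q-1}∘⋯∘M_p): M ≅ I[1,1]^3, I[2,4], I[3,3]^2, I[3,4].
μ_θ-semistable layers: μ^(1)=2; μ^(2)=-3

((0, 0, 4, 2); (3, 1, 0, 0))


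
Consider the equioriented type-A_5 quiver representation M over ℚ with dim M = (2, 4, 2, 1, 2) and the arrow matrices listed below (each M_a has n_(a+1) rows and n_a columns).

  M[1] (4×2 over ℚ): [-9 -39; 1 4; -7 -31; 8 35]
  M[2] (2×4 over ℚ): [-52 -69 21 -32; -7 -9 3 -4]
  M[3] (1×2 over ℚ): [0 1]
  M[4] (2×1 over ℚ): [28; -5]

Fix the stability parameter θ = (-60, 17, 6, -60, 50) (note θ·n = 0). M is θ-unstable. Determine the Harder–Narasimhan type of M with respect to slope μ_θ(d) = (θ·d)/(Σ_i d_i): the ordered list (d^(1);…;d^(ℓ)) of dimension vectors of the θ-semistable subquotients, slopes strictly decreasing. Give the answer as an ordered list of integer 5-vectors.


Via rank(M_{q-1}∘⋯∘M_p): M ≅ I[1,3], I[1,5], I[2,2]^2, I[5,5].
μ_θ-semistable layers: μ^(1)=50; μ^(2)=17; μ^(3)=23/2; μ^(4)=-37/3; μ^(5)=-60

((0, 0, 0, 0, 2); (0, 2, 0, 0, 0); (0, 1, 1, 0, 0); (0, 1, 1, 1, 0); (2, 0, 0, 0, 0))


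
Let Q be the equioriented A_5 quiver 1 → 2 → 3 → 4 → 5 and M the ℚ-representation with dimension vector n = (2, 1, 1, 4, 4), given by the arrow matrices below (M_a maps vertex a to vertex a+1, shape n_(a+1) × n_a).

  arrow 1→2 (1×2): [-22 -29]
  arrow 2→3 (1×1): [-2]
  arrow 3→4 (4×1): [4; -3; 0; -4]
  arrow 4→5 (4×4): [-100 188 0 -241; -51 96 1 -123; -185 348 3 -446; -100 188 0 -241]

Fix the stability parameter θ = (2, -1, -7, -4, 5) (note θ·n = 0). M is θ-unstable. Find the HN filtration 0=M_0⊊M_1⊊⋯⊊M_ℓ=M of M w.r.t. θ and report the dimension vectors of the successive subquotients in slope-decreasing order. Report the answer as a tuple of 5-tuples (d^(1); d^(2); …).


Via rank(M_{q-1}∘⋯∘M_p): M ≅ I[1,1], I[1,4], I[4,5]^3, I[5,5].
μ_θ-semistable layers: μ^(1)=5; μ^(2)=2; μ^(3)=-5/2; μ^(4)=-4

((0, 0, 0, 0, 4); (1, 0, 0, 0, 0); (1, 1, 1, 1, 0); (0, 0, 0, 3, 0))


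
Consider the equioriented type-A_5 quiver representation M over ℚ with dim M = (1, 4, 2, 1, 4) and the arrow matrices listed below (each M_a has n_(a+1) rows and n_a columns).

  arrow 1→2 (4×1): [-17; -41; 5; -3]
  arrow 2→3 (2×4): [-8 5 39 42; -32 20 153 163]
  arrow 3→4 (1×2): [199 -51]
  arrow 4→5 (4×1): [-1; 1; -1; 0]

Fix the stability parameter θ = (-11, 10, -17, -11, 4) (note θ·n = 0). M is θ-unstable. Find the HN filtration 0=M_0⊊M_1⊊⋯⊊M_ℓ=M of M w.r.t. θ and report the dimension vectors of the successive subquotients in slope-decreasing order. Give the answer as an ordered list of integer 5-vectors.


Via rank(M_{q-1}∘⋯∘M_p): M ≅ I[1,2], I[2,2], I[2,3], I[2,5], I[5,5]^3.
μ_θ-semistable layers: μ^(1)=10; μ^(2)=4; μ^(3)=-7/2; μ^(4)=-6; μ^(5)=-11

((0, 2, 0, 0, 0); (0, 0, 0, 0, 4); (0, 1, 1, 0, 0); (0, 1, 1, 1, 0); (1, 0, 0, 0, 0))


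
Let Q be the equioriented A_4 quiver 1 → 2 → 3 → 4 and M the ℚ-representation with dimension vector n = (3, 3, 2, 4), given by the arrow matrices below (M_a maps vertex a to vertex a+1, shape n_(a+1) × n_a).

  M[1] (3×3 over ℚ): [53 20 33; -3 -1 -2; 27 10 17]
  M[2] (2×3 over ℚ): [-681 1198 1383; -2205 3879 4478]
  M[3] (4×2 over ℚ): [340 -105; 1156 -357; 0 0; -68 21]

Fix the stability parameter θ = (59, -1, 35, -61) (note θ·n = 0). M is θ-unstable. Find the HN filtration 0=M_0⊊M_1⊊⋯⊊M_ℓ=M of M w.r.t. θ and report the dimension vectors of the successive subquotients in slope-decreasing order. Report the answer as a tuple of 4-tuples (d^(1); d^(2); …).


Via rank(M_{q-1}∘⋯∘M_p): M ≅ I[1,1], I[1,3], I[1,4], I[2,2], I[4,4]^3.
μ_θ-semistable layers: μ^(1)=59; μ^(2)=35; μ^(3)=29; μ^(4)=8; μ^(5)=-1; μ^(6)=-61

((1, 0, 0, 0); (0, 0, 1, 0); (1, 1, 0, 0); (1, 1, 1, 1); (0, 1, 0, 0); (0, 0, 0, 3))


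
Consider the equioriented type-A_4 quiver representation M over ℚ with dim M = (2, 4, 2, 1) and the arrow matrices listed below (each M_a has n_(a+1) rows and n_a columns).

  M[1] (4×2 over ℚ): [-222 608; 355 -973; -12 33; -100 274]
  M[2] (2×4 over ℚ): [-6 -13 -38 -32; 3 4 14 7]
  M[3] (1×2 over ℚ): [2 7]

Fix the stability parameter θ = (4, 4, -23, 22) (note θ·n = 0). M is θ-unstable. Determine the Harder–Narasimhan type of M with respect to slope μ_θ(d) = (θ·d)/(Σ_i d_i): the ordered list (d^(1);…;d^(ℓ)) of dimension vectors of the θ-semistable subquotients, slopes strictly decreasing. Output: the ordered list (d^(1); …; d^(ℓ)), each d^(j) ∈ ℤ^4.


Interval decomposition of M: I[1,3], I[1,4], I[2,2]^2.
HN type (ℓ=3): μ^(1)=22; μ^(2)=4; μ^(3)=-5

((0, 0, 0, 1); (0, 2, 0, 0); (2, 2, 2, 0))


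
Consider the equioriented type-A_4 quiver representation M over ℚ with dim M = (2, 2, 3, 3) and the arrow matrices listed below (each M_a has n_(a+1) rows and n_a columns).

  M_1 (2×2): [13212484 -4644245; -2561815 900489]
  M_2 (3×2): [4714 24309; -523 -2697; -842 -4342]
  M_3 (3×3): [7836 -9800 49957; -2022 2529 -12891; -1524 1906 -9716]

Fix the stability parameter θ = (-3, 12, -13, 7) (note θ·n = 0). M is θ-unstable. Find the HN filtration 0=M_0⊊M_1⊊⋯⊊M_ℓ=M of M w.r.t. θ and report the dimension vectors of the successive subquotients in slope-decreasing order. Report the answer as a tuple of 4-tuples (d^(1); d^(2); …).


Barcode: M ≅ I[1,3], I[1,4], I[3,4], I[4,4]. HN layers by μ_θ (4 steps, strictly decreasing):
  μ^(1)=7; μ^(2)=-1/2; μ^(3)=-3; μ^(4)=-13

((0, 0, 0, 3); (0, 2, 2, 0); (2, 0, 0, 0); (0, 0, 1, 0))


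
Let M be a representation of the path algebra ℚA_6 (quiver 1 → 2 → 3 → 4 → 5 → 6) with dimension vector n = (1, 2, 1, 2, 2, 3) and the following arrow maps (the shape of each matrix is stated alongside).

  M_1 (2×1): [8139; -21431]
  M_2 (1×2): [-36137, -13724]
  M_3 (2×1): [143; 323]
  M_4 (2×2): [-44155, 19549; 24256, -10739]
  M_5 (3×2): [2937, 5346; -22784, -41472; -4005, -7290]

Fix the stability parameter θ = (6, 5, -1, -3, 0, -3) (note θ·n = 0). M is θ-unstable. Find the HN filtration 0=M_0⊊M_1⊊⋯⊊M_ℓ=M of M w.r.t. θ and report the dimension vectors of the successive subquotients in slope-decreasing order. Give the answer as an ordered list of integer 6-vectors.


Interval decomposition of M: I[1,5], I[2,2], I[4,6], I[6,6]^2.
HN type (ℓ=4): μ^(1)=5; μ^(2)=7/5; μ^(3)=-3/2; μ^(4)=-3

((0, 1, 0, 0, 0, 0); (1, 1, 1, 1, 1, 0); (0, 0, 0, 0, 1, 1); (0, 0, 0, 1, 0, 2))


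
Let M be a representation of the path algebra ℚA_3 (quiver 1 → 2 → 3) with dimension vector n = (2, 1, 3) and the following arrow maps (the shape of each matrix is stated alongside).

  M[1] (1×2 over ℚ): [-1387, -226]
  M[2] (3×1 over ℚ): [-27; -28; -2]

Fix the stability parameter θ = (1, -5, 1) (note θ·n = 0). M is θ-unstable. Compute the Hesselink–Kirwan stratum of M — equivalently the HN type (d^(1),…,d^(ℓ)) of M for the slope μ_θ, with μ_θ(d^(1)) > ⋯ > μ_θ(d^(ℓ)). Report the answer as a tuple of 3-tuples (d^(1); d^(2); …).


Barcode: M ≅ I[1,1], I[1,3], I[3,3]^2. HN layers by μ_θ (2 steps, strictly decreasing):
  μ^(1)=1; μ^(2)=-2

((1, 0, 3); (1, 1, 0))


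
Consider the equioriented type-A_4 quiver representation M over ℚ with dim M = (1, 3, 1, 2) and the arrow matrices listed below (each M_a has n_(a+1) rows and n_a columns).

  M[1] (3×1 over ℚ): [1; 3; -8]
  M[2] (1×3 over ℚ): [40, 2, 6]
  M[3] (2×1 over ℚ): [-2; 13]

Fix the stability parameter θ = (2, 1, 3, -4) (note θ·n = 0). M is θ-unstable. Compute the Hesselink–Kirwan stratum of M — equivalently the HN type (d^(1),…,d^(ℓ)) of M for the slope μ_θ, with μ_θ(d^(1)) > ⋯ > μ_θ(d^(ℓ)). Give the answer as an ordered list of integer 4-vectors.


Via rank(M_{q-1}∘⋯∘M_p): M ≅ I[1,4], I[2,2]^2, I[4,4].
μ_θ-semistable layers: μ^(1)=1; μ^(2)=1/2; μ^(3)=-4

((0, 2, 0, 0); (1, 1, 1, 1); (0, 0, 0, 1))


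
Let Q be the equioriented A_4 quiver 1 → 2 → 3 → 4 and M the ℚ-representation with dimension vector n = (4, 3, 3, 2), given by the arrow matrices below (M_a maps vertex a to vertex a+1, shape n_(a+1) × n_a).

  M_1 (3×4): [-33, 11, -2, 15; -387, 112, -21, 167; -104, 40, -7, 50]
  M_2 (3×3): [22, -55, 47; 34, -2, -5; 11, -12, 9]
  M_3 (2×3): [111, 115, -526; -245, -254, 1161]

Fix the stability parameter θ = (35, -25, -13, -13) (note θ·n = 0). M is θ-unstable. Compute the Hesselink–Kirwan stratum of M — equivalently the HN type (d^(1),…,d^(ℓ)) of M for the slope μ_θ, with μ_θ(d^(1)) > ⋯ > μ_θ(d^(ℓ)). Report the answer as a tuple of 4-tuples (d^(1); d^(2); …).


Barcode: M ≅ I[1,1], I[1,3], I[1,4]^2. HN layers by μ_θ (3 steps, strictly decreasing):
  μ^(1)=35; μ^(2)=-1; μ^(3)=-4

((1, 0, 0, 0); (1, 1, 1, 0); (2, 2, 2, 2))


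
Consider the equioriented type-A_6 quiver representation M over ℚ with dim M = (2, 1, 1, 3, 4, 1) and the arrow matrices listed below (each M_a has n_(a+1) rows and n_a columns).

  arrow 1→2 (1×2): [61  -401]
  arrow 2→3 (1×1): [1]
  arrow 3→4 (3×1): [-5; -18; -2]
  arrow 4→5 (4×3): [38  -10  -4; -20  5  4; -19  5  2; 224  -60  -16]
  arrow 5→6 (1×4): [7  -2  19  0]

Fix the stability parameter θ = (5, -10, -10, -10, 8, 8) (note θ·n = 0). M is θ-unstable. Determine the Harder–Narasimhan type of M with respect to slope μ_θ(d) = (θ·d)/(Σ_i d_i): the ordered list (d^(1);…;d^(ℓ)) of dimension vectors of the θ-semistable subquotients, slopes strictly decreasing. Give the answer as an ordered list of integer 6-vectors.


Via rank(M_{q-1}∘⋯∘M_p): M ≅ I[1,1], I[1,6], I[4,4], I[4,5], I[5,5]^2.
μ_θ-semistable layers: μ^(1)=8; μ^(2)=5; μ^(3)=-25/4; μ^(4)=-10

((0, 0, 0, 0, 4, 1); (1, 0, 0, 0, 0, 0); (1, 1, 1, 1, 0, 0); (0, 0, 0, 2, 0, 0))


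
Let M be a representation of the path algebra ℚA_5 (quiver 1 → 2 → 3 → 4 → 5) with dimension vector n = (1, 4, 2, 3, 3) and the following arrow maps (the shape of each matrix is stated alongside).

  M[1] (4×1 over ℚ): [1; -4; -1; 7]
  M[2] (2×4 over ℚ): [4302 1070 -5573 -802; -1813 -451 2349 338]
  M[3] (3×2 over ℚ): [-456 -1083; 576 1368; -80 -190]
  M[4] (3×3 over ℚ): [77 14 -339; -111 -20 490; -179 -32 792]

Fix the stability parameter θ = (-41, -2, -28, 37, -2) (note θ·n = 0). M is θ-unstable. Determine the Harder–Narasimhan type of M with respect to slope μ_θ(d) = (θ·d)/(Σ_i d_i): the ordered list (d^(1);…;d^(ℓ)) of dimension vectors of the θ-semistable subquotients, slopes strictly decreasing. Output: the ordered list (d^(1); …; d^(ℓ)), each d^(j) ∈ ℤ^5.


Via rank(M_{q-1}∘⋯∘M_p): M ≅ I[1,3], I[2,2]^2, I[2,5], I[4,4], I[4,5], I[5,5].
μ_θ-semistable layers: μ^(1)=37; μ^(2)=35/2; μ^(3)=-2; μ^(4)=-15; μ^(5)=-41

((0, 0, 0, 1, 0); (0, 0, 0, 2, 2); (0, 2, 0, 0, 1); (0, 2, 2, 0, 0); (1, 0, 0, 0, 0))


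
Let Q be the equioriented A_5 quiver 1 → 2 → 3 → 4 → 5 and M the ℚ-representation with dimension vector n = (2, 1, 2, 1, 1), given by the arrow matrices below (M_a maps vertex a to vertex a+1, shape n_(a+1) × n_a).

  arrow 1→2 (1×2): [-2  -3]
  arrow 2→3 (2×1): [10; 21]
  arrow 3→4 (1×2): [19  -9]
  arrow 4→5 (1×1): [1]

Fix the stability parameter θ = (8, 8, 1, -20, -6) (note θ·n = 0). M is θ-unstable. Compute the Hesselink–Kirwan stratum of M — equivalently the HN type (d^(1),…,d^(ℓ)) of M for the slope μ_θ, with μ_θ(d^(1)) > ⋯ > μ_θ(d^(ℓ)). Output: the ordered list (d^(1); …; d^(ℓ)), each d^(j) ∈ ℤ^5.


Barcode: M ≅ I[1,1], I[1,5], I[3,3]. HN layers by μ_θ (3 steps, strictly decreasing):
  μ^(1)=8; μ^(2)=1; μ^(3)=-9/5

((1, 0, 0, 0, 0); (0, 0, 1, 0, 0); (1, 1, 1, 1, 1))


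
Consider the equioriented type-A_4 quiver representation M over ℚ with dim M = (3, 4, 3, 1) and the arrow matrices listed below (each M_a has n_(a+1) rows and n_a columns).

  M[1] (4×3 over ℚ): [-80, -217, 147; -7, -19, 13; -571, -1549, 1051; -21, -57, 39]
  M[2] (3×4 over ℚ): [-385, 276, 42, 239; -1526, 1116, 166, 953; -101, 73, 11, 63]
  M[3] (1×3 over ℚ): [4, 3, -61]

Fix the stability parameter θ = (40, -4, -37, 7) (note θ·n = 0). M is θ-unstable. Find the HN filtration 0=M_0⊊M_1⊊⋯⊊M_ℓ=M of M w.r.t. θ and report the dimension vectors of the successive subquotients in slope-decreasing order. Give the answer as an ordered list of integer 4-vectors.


Interval decomposition of M: I[1,1], I[1,3], I[1,4], I[2,2], I[2,3].
HN type (ℓ=5): μ^(1)=40; μ^(2)=7; μ^(3)=-1/3; μ^(4)=-4; μ^(5)=-41/2

((1, 0, 0, 0); (0, 0, 0, 1); (2, 2, 2, 0); (0, 1, 0, 0); (0, 1, 1, 0))


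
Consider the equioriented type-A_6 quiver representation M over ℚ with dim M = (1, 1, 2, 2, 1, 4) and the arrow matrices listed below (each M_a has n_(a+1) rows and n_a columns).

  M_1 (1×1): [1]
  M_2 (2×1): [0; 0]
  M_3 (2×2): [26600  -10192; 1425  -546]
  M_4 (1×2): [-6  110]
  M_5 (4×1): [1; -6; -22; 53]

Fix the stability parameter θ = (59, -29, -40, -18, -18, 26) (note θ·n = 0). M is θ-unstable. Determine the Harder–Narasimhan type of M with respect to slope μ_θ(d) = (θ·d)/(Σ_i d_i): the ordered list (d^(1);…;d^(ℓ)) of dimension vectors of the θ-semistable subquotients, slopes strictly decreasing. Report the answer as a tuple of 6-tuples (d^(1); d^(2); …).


Via rank(M_{q-1}∘⋯∘M_p): M ≅ I[1,2], I[3,3], I[3,6], I[4,4], I[6,6]^3.
μ_θ-semistable layers: μ^(1)=26; μ^(2)=15; μ^(3)=-18; μ^(4)=-40

((0, 0, 0, 0, 0, 4); (1, 1, 0, 0, 0, 0); (0, 0, 0, 2, 1, 0); (0, 0, 2, 0, 0, 0))


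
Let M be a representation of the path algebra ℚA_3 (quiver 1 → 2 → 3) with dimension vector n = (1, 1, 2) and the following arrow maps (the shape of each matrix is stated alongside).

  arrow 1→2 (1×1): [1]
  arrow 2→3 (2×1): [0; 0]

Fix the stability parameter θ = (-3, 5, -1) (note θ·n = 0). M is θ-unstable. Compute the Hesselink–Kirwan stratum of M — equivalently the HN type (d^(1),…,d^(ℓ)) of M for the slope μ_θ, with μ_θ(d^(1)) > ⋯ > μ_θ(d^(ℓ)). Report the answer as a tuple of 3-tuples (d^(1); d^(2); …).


Interval decomposition of M: I[1,2], I[3,3]^2.
HN type (ℓ=3): μ^(1)=5; μ^(2)=-1; μ^(3)=-3

((0, 1, 0); (0, 0, 2); (1, 0, 0))


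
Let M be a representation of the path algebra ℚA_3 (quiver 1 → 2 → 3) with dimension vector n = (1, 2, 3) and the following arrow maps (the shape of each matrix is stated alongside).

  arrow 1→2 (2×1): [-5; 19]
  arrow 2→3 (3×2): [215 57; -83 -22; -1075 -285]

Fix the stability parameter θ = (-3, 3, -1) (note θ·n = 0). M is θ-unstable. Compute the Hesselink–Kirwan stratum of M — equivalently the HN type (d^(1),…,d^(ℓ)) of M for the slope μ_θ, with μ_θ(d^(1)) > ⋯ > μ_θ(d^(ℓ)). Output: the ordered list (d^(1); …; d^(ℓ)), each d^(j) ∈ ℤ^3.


Barcode: M ≅ I[1,3], I[2,3], I[3,3]. HN layers by μ_θ (3 steps, strictly decreasing):
  μ^(1)=1; μ^(2)=-1; μ^(3)=-3

((0, 2, 2); (0, 0, 1); (1, 0, 0))


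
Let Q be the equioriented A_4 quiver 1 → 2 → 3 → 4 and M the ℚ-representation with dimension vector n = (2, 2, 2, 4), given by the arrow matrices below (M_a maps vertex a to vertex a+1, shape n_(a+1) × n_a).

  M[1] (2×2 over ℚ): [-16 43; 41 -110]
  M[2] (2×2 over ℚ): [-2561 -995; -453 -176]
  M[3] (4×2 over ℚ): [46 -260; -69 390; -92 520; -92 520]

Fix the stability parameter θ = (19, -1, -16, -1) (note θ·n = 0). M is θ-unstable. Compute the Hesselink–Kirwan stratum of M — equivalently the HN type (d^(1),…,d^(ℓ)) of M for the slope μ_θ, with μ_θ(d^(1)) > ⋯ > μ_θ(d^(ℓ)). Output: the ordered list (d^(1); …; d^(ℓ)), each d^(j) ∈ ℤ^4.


Barcode: M ≅ I[1,3], I[1,4], I[4,4]^3. HN layers by μ_θ (3 steps, strictly decreasing):
  μ^(1)=2/3; μ^(2)=1/4; μ^(3)=-1

((1, 1, 1, 0); (1, 1, 1, 1); (0, 0, 0, 3))


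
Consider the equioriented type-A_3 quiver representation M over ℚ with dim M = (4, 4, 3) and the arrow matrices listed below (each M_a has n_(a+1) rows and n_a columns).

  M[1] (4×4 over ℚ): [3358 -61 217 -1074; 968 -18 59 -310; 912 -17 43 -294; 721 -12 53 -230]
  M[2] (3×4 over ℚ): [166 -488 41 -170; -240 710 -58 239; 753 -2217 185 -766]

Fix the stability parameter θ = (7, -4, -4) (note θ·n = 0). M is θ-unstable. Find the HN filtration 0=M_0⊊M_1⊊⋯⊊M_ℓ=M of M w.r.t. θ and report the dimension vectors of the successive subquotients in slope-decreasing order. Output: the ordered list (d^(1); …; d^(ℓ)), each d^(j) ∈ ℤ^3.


Barcode: M ≅ I[1,2], I[1,3]^3. HN layers by μ_θ (2 steps, strictly decreasing):
  μ^(1)=3/2; μ^(2)=-1/3

((1, 1, 0); (3, 3, 3))


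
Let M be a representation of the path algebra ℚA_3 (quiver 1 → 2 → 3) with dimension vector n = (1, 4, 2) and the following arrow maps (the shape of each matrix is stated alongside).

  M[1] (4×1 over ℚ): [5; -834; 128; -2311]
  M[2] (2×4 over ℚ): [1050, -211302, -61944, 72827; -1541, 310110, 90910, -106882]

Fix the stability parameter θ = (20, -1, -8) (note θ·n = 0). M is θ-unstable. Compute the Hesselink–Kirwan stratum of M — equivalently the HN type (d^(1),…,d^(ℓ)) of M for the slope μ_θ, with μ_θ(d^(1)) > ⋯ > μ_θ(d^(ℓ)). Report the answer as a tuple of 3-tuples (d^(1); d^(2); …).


Barcode: M ≅ I[1,3], I[2,2]^2, I[2,3]. HN layers by μ_θ (3 steps, strictly decreasing):
  μ^(1)=11/3; μ^(2)=-1; μ^(3)=-9/2

((1, 1, 1); (0, 2, 0); (0, 1, 1))


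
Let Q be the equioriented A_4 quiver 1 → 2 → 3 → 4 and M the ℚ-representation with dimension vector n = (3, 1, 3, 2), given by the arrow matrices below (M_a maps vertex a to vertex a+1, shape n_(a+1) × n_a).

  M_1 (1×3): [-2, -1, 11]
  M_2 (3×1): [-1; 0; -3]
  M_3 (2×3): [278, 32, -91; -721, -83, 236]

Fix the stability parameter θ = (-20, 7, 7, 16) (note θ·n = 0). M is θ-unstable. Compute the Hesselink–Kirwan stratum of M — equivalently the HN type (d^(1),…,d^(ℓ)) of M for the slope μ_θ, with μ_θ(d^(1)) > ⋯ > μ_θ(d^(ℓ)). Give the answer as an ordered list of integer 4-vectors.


Via rank(M_{q-1}∘⋯∘M_p): M ≅ I[1,1]^2, I[1,4], I[3,3], I[3,4].
μ_θ-semistable layers: μ^(1)=16; μ^(2)=7; μ^(3)=-20

((0, 0, 0, 2); (0, 1, 3, 0); (3, 0, 0, 0))


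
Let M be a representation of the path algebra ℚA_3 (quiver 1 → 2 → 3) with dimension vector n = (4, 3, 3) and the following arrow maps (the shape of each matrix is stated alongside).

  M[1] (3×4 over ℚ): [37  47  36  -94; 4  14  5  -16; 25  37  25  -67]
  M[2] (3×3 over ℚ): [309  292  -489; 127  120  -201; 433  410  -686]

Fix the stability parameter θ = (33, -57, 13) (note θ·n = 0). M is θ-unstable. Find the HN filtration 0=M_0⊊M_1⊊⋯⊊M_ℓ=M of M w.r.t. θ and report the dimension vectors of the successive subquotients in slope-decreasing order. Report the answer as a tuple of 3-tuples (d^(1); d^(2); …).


Interval decomposition of M: I[1,1], I[1,3]^3.
HN type (ℓ=3): μ^(1)=33; μ^(2)=13; μ^(3)=-12

((1, 0, 0); (0, 0, 3); (3, 3, 0))


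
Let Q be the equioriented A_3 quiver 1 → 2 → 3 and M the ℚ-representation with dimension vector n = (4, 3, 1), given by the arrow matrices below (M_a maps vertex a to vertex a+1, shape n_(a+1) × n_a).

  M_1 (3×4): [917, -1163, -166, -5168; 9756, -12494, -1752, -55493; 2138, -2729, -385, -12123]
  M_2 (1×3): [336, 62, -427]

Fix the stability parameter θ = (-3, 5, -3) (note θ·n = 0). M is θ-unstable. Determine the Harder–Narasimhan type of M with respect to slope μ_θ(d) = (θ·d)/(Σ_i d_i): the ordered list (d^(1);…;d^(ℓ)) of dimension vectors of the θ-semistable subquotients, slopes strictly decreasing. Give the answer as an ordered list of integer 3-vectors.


Interval decomposition of M: I[1,1], I[1,2]^2, I[1,3].
HN type (ℓ=3): μ^(1)=5; μ^(2)=1; μ^(3)=-3

((0, 2, 0); (0, 1, 1); (4, 0, 0))


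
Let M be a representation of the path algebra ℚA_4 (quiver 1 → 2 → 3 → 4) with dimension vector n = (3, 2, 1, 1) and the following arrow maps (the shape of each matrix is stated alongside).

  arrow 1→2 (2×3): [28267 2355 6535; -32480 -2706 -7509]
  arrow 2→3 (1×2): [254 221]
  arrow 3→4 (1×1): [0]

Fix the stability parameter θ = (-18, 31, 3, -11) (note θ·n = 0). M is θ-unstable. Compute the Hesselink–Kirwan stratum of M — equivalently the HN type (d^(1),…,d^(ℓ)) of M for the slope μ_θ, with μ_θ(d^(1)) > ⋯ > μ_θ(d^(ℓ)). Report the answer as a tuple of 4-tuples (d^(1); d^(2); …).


Barcode: M ≅ I[1,1], I[1,2], I[1,3], I[4,4]. HN layers by μ_θ (4 steps, strictly decreasing):
  μ^(1)=31; μ^(2)=17; μ^(3)=-11; μ^(4)=-18

((0, 1, 0, 0); (0, 1, 1, 0); (0, 0, 0, 1); (3, 0, 0, 0))


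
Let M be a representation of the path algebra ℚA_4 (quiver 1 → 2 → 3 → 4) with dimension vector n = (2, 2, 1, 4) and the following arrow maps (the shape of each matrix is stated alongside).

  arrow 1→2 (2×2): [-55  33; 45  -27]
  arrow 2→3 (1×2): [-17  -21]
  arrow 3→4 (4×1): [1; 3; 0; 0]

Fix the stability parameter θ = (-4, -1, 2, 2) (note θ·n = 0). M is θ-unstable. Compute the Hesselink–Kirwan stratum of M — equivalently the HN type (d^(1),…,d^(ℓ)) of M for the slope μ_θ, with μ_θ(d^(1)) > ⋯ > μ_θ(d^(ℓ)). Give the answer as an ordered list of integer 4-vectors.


Interval decomposition of M: I[1,1], I[1,4], I[2,2], I[4,4]^3.
HN type (ℓ=3): μ^(1)=2; μ^(2)=-1; μ^(3)=-4

((0, 0, 1, 4); (0, 2, 0, 0); (2, 0, 0, 0))


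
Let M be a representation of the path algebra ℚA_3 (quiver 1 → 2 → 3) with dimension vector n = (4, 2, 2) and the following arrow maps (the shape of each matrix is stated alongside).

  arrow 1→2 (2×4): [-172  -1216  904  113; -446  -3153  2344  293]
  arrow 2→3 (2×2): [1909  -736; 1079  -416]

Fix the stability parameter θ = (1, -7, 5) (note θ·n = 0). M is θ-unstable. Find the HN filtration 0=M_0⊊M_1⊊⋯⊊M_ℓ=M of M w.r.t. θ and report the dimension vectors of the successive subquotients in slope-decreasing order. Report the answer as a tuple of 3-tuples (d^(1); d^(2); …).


Interval decomposition of M: I[1,1]^2, I[1,2], I[1,3], I[3,3].
HN type (ℓ=3): μ^(1)=5; μ^(2)=1; μ^(3)=-3

((0, 0, 2); (2, 0, 0); (2, 2, 0))


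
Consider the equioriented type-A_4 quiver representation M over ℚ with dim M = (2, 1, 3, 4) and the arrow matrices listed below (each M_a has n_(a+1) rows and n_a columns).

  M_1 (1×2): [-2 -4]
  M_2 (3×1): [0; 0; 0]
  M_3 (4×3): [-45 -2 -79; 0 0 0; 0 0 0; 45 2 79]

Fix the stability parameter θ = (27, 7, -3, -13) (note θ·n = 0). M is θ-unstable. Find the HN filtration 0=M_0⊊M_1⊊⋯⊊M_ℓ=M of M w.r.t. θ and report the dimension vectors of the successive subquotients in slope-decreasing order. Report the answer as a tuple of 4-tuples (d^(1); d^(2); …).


Via rank(M_{q-1}∘⋯∘M_p): M ≅ I[1,1], I[1,2], I[3,3]^2, I[3,4], I[4,4]^3.
μ_θ-semistable layers: μ^(1)=27; μ^(2)=17; μ^(3)=-3; μ^(4)=-8; μ^(5)=-13

((1, 0, 0, 0); (1, 1, 0, 0); (0, 0, 2, 0); (0, 0, 1, 1); (0, 0, 0, 3))


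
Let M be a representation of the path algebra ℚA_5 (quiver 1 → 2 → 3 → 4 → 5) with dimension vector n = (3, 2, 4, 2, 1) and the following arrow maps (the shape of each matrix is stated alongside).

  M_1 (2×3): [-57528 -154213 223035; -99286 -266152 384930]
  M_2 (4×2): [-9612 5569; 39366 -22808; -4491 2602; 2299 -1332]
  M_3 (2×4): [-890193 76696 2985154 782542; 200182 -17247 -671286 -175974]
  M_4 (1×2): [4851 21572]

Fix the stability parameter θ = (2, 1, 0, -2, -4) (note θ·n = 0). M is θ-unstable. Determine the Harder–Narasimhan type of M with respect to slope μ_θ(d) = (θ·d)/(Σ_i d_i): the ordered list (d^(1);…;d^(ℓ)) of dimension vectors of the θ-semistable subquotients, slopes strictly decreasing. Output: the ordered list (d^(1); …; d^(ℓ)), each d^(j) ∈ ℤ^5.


Interval decomposition of M: I[1,1], I[1,4], I[1,5], I[3,3]^2.
HN type (ℓ=4): μ^(1)=2; μ^(2)=1/4; μ^(3)=0; μ^(4)=-3/5

((1, 0, 0, 0, 0); (1, 1, 1, 1, 0); (0, 0, 2, 0, 0); (1, 1, 1, 1, 1))


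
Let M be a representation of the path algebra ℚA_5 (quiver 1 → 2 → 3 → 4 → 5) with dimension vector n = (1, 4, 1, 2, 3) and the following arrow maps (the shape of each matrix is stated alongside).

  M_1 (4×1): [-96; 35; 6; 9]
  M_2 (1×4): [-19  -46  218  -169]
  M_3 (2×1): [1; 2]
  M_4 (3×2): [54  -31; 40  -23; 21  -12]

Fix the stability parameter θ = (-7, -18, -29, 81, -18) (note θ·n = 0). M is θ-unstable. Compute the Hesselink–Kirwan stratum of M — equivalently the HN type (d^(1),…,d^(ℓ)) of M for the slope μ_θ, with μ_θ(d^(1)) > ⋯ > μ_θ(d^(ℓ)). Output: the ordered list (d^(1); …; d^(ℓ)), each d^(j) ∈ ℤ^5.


Via rank(M_{q-1}∘⋯∘M_p): M ≅ I[1,5], I[2,2]^3, I[4,5], I[5,5].
μ_θ-semistable layers: μ^(1)=63/2; μ^(2)=-18

((0, 0, 0, 2, 2); (1, 4, 1, 0, 1))


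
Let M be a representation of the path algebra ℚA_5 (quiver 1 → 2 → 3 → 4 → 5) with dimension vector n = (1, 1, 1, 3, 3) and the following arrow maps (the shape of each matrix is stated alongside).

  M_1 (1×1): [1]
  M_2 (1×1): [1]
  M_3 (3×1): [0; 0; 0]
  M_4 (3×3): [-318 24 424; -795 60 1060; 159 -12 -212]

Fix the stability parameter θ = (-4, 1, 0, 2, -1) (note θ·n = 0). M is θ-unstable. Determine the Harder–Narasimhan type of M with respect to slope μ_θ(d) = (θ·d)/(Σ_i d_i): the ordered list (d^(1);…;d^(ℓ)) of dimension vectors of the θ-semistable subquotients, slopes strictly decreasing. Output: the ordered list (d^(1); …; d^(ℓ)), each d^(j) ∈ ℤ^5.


Barcode: M ≅ I[1,3], I[4,4]^2, I[4,5], I[5,5]^2. HN layers by μ_θ (4 steps, strictly decreasing):
  μ^(1)=2; μ^(2)=1/2; μ^(3)=-1; μ^(4)=-4

((0, 0, 0, 2, 0); (0, 1, 1, 1, 1); (0, 0, 0, 0, 2); (1, 0, 0, 0, 0))
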